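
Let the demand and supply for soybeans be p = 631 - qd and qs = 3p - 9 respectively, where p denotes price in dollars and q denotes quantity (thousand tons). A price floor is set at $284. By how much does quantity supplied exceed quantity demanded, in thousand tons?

Rearranging demand gives qd = 631 - p. Without the control the market clears where 631 - p = 3p - 9, i.e. p* = 160 and q* = 471.
The floor of 284 is above the equilibrium price 160, so it binds.
At p = 284: qd = 631 - 284 = 347 and qs = 3·284 - 9 = 843.
Surplus = qs - qd = 843 - 347 = 496.

496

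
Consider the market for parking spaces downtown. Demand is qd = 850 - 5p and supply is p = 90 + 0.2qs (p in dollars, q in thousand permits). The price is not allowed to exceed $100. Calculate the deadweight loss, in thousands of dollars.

4500

Rearranging supply gives qs = 5p - 450. Setting quantity demanded equal to quantity supplied, 850 - 5p = 5p - 450, gives p* = 130 and q* = 200.
Since 100 < 130, the ceiling is binding.
At p = 100: qd = 850 - 5·100 = 350 and qs = 5·100 - 450 = 50.
Quantity traded falls to 50. At q = 50 the demand price is (850 - 50)/5 = 160 and the supply price is (450 + 50)/5 = 100.
Deadweight loss = ½ · (160 - 100) · (200 - 50) = ½ · 60 · 150 = 4500.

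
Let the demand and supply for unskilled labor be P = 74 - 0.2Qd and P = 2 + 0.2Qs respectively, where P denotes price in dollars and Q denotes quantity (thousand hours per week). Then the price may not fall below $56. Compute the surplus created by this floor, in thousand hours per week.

Rearranging demand gives Qd = 370 - 5P; rearranging supply gives Qs = 5P - 10. In a free market, 370 - 5P = 5P - 10 gives the equilibrium P* = 38, Q* = 180.
Because the floor (56) lies above the market-clearing price, it is binding.
At P = 56: Qd = 370 - 5·56 = 90 and Qs = 5·56 - 10 = 270.
Surplus = Qs - Qd = 270 - 90 = 180.

180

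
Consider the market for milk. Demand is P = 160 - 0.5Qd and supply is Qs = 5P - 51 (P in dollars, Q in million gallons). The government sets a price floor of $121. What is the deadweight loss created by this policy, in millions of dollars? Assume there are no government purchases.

Rearranging demand gives Qd = 320 - 2P. In a free market, 320 - 2P = 5P - 51 gives the equilibrium P* = 53, Q* = 214.
Since 121 > 53, the floor is binding.
At P = 121: Qd = 320 - 2·121 = 78 and Qs = 5·121 - 51 = 554.
Quantity traded falls to 78. At Q = 78 the demand price is (320 - 78)/2 = 121 and the supply price is (51 + 78)/5 = 25.8.
Deadweight loss = ½ · (121 - 25.8) · (214 - 78) = ½ · 95.2 · 136 = 6473.6.

6473.6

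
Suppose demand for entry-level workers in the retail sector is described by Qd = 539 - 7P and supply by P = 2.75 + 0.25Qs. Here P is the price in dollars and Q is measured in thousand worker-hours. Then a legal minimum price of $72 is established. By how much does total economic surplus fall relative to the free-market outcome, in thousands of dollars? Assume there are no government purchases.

4658.5

Rearranging supply gives Qs = 4P - 11. In a free market, 539 - 7P = 4P - 11 gives the equilibrium P* = 50, Q* = 189.
Because the floor (72) lies above the market-clearing price, it is binding.
At P = 72: Qd = 539 - 7·72 = 35 and Qs = 4·72 - 11 = 277.
Quantity traded falls to 35. At Q = 35 the demand price is (539 - 35)/7 = 72 and the supply price is (11 + 35)/4 = 11.5.
Deadweight loss = ½ · (72 - 11.5) · (189 - 35) = ½ · 60.5 · 154 = 4658.5.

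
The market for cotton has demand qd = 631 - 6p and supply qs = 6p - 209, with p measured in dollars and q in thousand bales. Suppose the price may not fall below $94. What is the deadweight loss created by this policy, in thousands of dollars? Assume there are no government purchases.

In a free market, 631 - 6p = 6p - 209 gives the equilibrium p* = 70, q* = 211.
Since 94 > 70, the floor is binding.
At p = 94: qd = 631 - 6·94 = 67 and qs = 6·94 - 209 = 355.
Quantity traded falls to 67. At q = 67 the demand price is (631 - 67)/6 = 94 and the supply price is (209 + 67)/6 = 46.
Deadweight loss = ½ · (94 - 46) · (211 - 67) = ½ · 48 · 144 = 3456.

3456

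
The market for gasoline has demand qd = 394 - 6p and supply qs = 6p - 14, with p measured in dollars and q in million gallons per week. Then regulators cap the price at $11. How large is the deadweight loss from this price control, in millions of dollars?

3174

Equilibrium: 394 - 6p = 6p - 14, so 408 = 12p and p* = 34, q* = 190.
Since 11 < 34, the ceiling is binding.
At p = 11: qd = 394 - 6·11 = 328 and qs = 6·11 - 14 = 52.
Quantity traded falls to 52. At q = 52 the demand price is (394 - 52)/6 = 57 and the supply price is (14 + 52)/6 = 11.
Deadweight loss = ½ · (57 - 11) · (190 - 52) = ½ · 46 · 138 = 3174.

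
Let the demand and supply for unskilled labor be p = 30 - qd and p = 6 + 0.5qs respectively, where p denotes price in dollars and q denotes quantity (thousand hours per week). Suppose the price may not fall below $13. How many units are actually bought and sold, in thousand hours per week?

16

Rearranging demand gives qd = 30 - p; rearranging supply gives qs = 2p - 12. Setting quantity demanded equal to quantity supplied, 30 - p = 2p - 12, gives p* = 14 and q* = 16.
Since 13 is below p* = 14, the floor does not bind and the free-market outcome prevails.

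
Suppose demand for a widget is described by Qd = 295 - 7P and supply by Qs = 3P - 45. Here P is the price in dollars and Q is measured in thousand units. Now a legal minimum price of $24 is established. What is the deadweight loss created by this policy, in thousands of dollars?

0

Without the control the market clears where 295 - 7P = 3P - 45, i.e. P* = 34 and Q* = 57.
Since 24 is below P* = 34, the floor does not bind and the free-market outcome prevails.
Since the control does not bind, no trades are prevented and deadweight loss is zero.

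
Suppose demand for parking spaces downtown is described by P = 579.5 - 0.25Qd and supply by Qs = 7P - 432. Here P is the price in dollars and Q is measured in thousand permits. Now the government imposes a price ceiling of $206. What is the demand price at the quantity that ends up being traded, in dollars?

Rearranging demand gives Qd = 2318 - 4P. Equilibrium: 2318 - 4P = 7P - 432, so 2750 = 11P and P* = 250, Q* = 1318.
Since 206 < 250, the ceiling is binding.
At P = 206: Qd = 2318 - 4·206 = 1494 and Qs = 7·206 - 432 = 1010.
Only 1010 units reach the market. On the demand curve, the marginal buyer's willingness to pay at Q = 1010 is (2318 - 1010)/4 = 327.

327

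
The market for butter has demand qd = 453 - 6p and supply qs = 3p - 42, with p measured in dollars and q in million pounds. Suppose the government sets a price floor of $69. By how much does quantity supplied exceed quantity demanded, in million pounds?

126

Equilibrium: 453 - 6p = 3p - 42, so 495 = 9p and p* = 55, q* = 123.
Since 69 > 55, the floor is binding.
At p = 69: qd = 453 - 6·69 = 39 and qs = 3·69 - 42 = 165.
Surplus = qs - qd = 165 - 39 = 126.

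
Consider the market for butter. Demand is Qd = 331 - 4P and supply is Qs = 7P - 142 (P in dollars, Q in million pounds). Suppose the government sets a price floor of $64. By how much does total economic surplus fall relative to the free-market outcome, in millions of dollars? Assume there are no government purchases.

In a free market, 331 - 4P = 7P - 142 gives the equilibrium P* = 43, Q* = 159.
The floor of 64 is above the equilibrium price 43, so it binds.
At P = 64: Qd = 331 - 4·64 = 75 and Qs = 7·64 - 142 = 306.
Quantity traded falls to 75. At Q = 75 the demand price is (331 - 75)/4 = 64 and the supply price is (142 + 75)/7 = 31.
Deadweight loss = ½ · (64 - 31) · (159 - 75) = ½ · 33 · 84 = 1386.

1386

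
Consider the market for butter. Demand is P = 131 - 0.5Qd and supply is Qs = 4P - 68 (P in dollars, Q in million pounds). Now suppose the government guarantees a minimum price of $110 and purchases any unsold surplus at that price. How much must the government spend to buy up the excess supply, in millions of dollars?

36300

Rearranging demand gives Qd = 262 - 2P. Equilibrium: 262 - 2P = 4P - 68, so 330 = 6P and P* = 55, Q* = 152.
Since 110 > 55, the floor is binding.
At P = 110: Qd = 262 - 2·110 = 42 and Qs = 4·110 - 68 = 372.
Surplus = Qs - Qd = 330.
Government expenditure = surplus × support price = 330 × 110 = 36300.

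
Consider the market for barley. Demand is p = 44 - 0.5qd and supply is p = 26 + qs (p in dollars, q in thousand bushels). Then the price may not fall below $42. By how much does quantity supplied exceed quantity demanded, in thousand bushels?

Rearranging demand gives qd = 88 - 2p; rearranging supply gives qs = p - 26. In a free market, 88 - 2p = p - 26 gives the equilibrium p* = 38, q* = 12.
Since 42 > 38, the floor is binding.
At p = 42: qd = 88 - 2·42 = 4 and qs = 42 - 26 = 16.
Surplus = qs - qd = 16 - 4 = 12.

12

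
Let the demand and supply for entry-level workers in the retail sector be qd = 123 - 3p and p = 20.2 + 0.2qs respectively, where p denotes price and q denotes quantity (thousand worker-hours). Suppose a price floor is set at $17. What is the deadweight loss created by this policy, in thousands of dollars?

Rearranging supply gives qs = 5p - 101. Without the control the market clears where 123 - 3p = 5p - 101, i.e. p* = 28 and q* = 39.
Since 17 is below p* = 28, the floor does not bind and the free-market outcome prevails.
Since the control does not bind, no trades are prevented and deadweight loss is zero.

0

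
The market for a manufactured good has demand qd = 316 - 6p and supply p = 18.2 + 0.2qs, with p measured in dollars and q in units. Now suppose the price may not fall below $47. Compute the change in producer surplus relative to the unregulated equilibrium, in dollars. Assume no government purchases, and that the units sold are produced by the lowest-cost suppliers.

-20

Rearranging supply gives qs = 5p - 91. Without the control the market clears where 316 - 6p = 5p - 91, i.e. p* = 37 and q* = 94.
Since 47 > 37, the floor is binding.
At p = 47: qd = 316 - 6·47 = 34 and qs = 5·47 - 91 = 144.
Producer surplus without the control is ½ · (37 - 18.2) · 94 = 883.6.
With the floor, 34 units are sold at 47. The supply price at q = 34 is 25, so PS = ½ · [(47 - 18.2) + (47 - 25)] · 34 = 863.6.
Change in producer surplus = 863.6 - 883.6 = -20.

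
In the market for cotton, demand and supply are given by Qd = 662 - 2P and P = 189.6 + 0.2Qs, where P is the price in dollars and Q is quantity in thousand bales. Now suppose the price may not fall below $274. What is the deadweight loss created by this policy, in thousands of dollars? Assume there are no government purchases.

Rearranging supply gives Qs = 5P - 948. Without the control the market clears where 662 - 2P = 5P - 948, i.e. P* = 230 and Q* = 202.
Because the floor (274) lies above the market-clearing price, it is binding.
At P = 274: Qd = 662 - 2·274 = 114 and Qs = 5·274 - 948 = 422.
Quantity traded falls to 114. At Q = 114 the demand price is (662 - 114)/2 = 274 and the supply price is (948 + 114)/5 = 212.4.
Deadweight loss = ½ · (274 - 212.4) · (202 - 114) = ½ · 61.6 · 88 = 2710.4.

2710.4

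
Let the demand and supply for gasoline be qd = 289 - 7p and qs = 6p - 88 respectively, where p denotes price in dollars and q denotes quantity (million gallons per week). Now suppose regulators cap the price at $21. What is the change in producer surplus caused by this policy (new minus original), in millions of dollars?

-496

In a free market, 289 - 7p = 6p - 88 gives the equilibrium p* = 29, q* = 86.
Since 21 < 29, the ceiling is binding.
At p = 21: qd = 289 - 7·21 = 142 and qs = 6·21 - 88 = 38.
Producer surplus without the control is ½ · (29 - 44/3) · 86 = 1849/3.
With the ceiling, producers sell 38 units at 21, so PS = ½ · (21 - 44/3) · 38 = 361/3.
Change in producer surplus = 361/3 - 1849/3 = -496.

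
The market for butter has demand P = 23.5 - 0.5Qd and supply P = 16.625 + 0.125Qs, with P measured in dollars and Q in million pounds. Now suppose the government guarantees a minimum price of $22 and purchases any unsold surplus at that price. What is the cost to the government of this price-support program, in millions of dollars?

880

Rearranging demand gives Qd = 47 - 2P; rearranging supply gives Qs = 8P - 133. Without the control the market clears where 47 - 2P = 8P - 133, i.e. P* = 18 and Q* = 11.
The floor of 22 is above the equilibrium price 18, so it binds.
At P = 22: Qd = 47 - 2·22 = 3 and Qs = 8·22 - 133 = 43.
Surplus = Qs - Qd = 40.
Government expenditure = surplus × support price = 40 × 22 = 880.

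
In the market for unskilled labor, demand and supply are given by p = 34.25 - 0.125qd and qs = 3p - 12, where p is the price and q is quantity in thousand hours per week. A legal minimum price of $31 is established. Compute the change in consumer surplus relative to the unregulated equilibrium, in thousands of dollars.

-230

Rearranging demand gives qd = 274 - 8p. Setting quantity demanded equal to quantity supplied, 274 - 8p = 3p - 12, gives p* = 26 and q* = 66.
The floor of 31 is above the equilibrium price 26, so it binds.
At p = 31: qd = 274 - 8·31 = 26 and qs = 3·31 - 12 = 81.
Consumer surplus without the control is ½ · (34.25 - 26) · 66 = 272.25.
With the floor, consumers buy 26 units at 31, so CS = ½ · (34.25 - 31) · 26 = 42.25.
Change in consumer surplus = 42.25 - 272.25 = -230.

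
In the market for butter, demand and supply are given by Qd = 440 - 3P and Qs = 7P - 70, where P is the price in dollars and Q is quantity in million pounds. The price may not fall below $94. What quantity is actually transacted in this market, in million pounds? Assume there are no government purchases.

158

Setting quantity demanded equal to quantity supplied, 440 - 3P = 7P - 70, gives P* = 51 and Q* = 287.
Because the floor (94) lies above the market-clearing price, it is binding.
At P = 94: Qd = 440 - 3·94 = 158 and Qs = 7·94 - 70 = 588.
The quantity actually transacted is the short side, demand: 158.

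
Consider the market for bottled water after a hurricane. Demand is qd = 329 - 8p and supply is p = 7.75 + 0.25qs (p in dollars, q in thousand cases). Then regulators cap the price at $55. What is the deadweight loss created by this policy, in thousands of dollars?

Rearranging supply gives qs = 4p - 31. Equilibrium: 329 - 8p = 4p - 31, so 360 = 12p and p* = 30, q* = 89.
The ceiling of 55 is above the equilibrium price 30, so it is not binding; the market clears at p* = 30, q* = 89.
Since the control does not bind, no trades are prevented and deadweight loss is zero.

0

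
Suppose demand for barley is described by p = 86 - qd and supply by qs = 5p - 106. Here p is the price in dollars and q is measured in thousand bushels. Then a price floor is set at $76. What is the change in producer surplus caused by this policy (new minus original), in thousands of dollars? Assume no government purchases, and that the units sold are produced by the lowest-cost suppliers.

Rearranging demand gives qd = 86 - p. In a free market, 86 - p = 5p - 106 gives the equilibrium p* = 32, q* = 54.
Since 76 > 32, the floor is binding.
At p = 76: qd = 86 - 76 = 10 and qs = 5·76 - 106 = 274.
Producer surplus without the control is ½ · (32 - 21.2) · 54 = 291.6.
With the floor, 10 units are sold at 76. The supply price at q = 10 is 23.2, so PS = ½ · [(76 - 21.2) + (76 - 23.2)] · 10 = 538.
Change in producer surplus = 538 - 291.6 = 246.4.

246.4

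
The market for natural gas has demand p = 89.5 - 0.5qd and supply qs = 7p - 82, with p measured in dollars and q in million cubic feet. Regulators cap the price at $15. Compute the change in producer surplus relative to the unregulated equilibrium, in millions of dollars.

-1008

Rearranging demand gives qd = 179 - 2p. Without the control the market clears where 179 - 2p = 7p - 82, i.e. p* = 29 and q* = 121.
The ceiling of 15 is below the equilibrium price 29, so it binds.
At p = 15: qd = 179 - 2·15 = 149 and qs = 7·15 - 82 = 23.
Producer surplus without the control is ½ · (29 - 82/7) · 121 = 14641/14.
With the ceiling, producers sell 23 units at 15, so PS = ½ · (15 - 82/7) · 23 = 529/14.
Change in producer surplus = 529/14 - 14641/14 = -1008.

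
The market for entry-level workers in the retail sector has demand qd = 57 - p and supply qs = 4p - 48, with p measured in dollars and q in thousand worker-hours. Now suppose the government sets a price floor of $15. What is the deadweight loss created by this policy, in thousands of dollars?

Setting quantity demanded equal to quantity supplied, 57 - p = 4p - 48, gives p* = 21 and q* = 36.
Since 15 is below p* = 21, the floor does not bind and the free-market outcome prevails.
Since the control does not bind, no trades are prevented and deadweight loss is zero.

0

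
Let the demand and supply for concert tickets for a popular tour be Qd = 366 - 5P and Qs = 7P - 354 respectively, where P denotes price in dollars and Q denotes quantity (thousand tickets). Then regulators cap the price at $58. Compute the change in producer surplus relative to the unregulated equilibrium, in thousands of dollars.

-118

Setting quantity demanded equal to quantity supplied, 366 - 5P = 7P - 354, gives P* = 60 and Q* = 66.
Since 58 < 60, the ceiling is binding.
At P = 58: Qd = 366 - 5·58 = 76 and Qs = 7·58 - 354 = 52.
Producer surplus without the control is ½ · (60 - 354/7) · 66 = 2178/7.
With the ceiling, producers sell 52 units at 58, so PS = ½ · (58 - 354/7) · 52 = 1352/7.
Change in producer surplus = 1352/7 - 2178/7 = -118.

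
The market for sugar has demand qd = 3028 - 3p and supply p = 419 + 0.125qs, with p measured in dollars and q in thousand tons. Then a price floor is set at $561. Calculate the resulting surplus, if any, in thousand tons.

0

Rearranging supply gives qs = 8p - 3352. Setting quantity demanded equal to quantity supplied, 3028 - 3p = 8p - 3352, gives p* = 580 and q* = 1288.
Since 561 is below p* = 580, the floor does not bind and the free-market outcome prevails.
Since the control does not bind, there is no surplus.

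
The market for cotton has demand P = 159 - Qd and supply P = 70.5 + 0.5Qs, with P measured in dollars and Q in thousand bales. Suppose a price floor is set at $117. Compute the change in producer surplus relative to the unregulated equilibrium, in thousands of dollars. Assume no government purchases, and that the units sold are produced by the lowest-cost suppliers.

641.75

Rearranging demand gives Qd = 159 - P; rearranging supply gives Qs = 2P - 141. Equilibrium: 159 - P = 2P - 141, so 300 = 3P and P* = 100, Q* = 59.
The floor of 117 is above the equilibrium price 100, so it binds.
At P = 117: Qd = 159 - 117 = 42 and Qs = 2·117 - 141 = 93.
Producer surplus without the control is ½ · (100 - 70.5) · 59 = 870.25.
With the floor, 42 units are sold at 117. The supply price at Q = 42 is 91.5, so PS = ½ · [(117 - 70.5) + (117 - 91.5)] · 42 = 1512.
Change in producer surplus = 1512 - 870.25 = 641.75.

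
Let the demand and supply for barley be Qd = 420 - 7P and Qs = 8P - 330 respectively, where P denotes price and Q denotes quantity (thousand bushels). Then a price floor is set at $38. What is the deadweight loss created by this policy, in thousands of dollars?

Without the control the market clears where 420 - 7P = 8P - 330, i.e. P* = 50 and Q* = 70.
The floor of 38 is below the equilibrium price 50, so it is not binding; the market clears at P* = 50, Q* = 70.
Since the control does not bind, no trades are prevented and deadweight loss is zero.

0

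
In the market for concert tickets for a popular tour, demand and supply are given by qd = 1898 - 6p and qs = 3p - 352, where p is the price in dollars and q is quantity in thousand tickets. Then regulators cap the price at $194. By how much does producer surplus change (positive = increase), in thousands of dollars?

-17584

Without the control the market clears where 1898 - 6p = 3p - 352, i.e. p* = 250 and q* = 398.
Since 194 < 250, the ceiling is binding.
At p = 194: qd = 1898 - 6·194 = 734 and qs = 3·194 - 352 = 230.
Producer surplus without the control is ½ · (250 - 352/3) · 398 = 79202/3.
With the ceiling, producers sell 230 units at 194, so PS = ½ · (194 - 352/3) · 230 = 26450/3.
Change in producer surplus = 26450/3 - 79202/3 = -17584.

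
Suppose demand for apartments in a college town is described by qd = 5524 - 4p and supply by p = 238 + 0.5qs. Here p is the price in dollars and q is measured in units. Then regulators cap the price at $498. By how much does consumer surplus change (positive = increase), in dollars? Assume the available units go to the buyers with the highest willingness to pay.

Rearranging supply gives qs = 2p - 476. Equilibrium: 5524 - 4p = 2p - 476, so 6000 = 6p and p* = 1000, q* = 1524.
The ceiling of 498 is below the equilibrium price 1000, so it binds.
At p = 498: qd = 5524 - 4·498 = 3532 and qs = 2·498 - 476 = 520.
Consumer surplus without the control is ½ · (1381 - 1000) · 1524 = 290322.
With the ceiling, 520 units are sold at 498 (assume they go to the highest-value buyers). The demand price at q = 520 is 1251, so CS = ½ · [(1381 - 498) + (1251 - 498)] · 520 = 425360.
Change in consumer surplus = 425360 - 290322 = 135038.

135038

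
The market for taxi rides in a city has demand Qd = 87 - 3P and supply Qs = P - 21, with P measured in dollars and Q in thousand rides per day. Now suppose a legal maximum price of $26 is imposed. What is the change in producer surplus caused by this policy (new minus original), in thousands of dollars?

-5.5

In a free market, 87 - 3P = P - 21 gives the equilibrium P* = 27, Q* = 6.
Because the ceiling (26) lies below the market-clearing price, it is binding.
At P = 26: Qd = 87 - 3·26 = 9 and Qs = 26 - 21 = 5.
Producer surplus without the control is ½ · (27 - 21) · 6 = 18.
With the ceiling, producers sell 5 units at 26, so PS = ½ · (26 - 21) · 5 = 12.5.
Change in producer surplus = 12.5 - 18 = -5.5.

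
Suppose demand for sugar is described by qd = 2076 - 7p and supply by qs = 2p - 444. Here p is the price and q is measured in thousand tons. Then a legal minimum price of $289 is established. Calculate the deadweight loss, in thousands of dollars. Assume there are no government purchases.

In a free market, 2076 - 7p = 2p - 444 gives the equilibrium p* = 280, q* = 116.
Since 289 > 280, the floor is binding.
At p = 289: qd = 2076 - 7·289 = 53 and qs = 2·289 - 444 = 134.
Quantity traded falls to 53. At q = 53 the demand price is (2076 - 53)/7 = 289 and the supply price is (444 + 53)/2 = 248.5.
Deadweight loss = ½ · (289 - 248.5) · (116 - 53) = ½ · 40.5 · 63 = 1275.75.

1275.75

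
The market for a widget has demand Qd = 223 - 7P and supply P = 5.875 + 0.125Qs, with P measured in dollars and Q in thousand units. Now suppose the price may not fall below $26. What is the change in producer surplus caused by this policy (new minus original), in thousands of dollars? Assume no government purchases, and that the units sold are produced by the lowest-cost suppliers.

132

Rearranging supply gives Qs = 8P - 47. Without the control the market clears where 223 - 7P = 8P - 47, i.e. P* = 18 and Q* = 97.
Since 26 > 18, the floor is binding.
At P = 26: Qd = 223 - 7·26 = 41 and Qs = 8·26 - 47 = 161.
Producer surplus without the control is ½ · (18 - 5.875) · 97 = 588.0625.
With the floor, 41 units are sold at 26. The supply price at Q = 41 is 11, so PS = ½ · [(26 - 5.875) + (26 - 11)] · 41 = 720.0625.
Change in producer surplus = 720.0625 - 588.0625 = 132.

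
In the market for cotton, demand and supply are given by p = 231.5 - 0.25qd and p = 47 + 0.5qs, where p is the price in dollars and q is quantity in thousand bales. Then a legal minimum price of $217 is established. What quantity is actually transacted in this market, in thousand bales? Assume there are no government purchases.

Rearranging demand gives qd = 926 - 4p; rearranging supply gives qs = 2p - 94. In a free market, 926 - 4p = 2p - 94 gives the equilibrium p* = 170, q* = 246.
Since 217 > 170, the floor is binding.
At p = 217: qd = 926 - 4·217 = 58 and qs = 2·217 - 94 = 340.
The quantity actually transacted is the short side, demand: 58.

58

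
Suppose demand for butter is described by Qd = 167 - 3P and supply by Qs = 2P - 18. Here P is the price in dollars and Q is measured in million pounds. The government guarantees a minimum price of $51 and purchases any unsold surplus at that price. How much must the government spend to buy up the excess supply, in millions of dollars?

3570

Setting quantity demanded equal to quantity supplied, 167 - 3P = 2P - 18, gives P* = 37 and Q* = 56.
Because the floor (51) lies above the market-clearing price, it is binding.
At P = 51: Qd = 167 - 3·51 = 14 and Qs = 2·51 - 18 = 84.
Surplus = Qs - Qd = 70.
Government expenditure = surplus × support price = 70 × 51 = 3570.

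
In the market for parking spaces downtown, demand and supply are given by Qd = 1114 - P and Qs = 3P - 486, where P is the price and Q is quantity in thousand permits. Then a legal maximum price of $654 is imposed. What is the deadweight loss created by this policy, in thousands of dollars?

0

Setting quantity demanded equal to quantity supplied, 1114 - P = 3P - 486, gives P* = 400 and Q* = 714.
The ceiling of 654 is above the equilibrium price 400, so it is not binding; the market clears at P* = 400, Q* = 714.
Since the control does not bind, no trades are prevented and deadweight loss is zero.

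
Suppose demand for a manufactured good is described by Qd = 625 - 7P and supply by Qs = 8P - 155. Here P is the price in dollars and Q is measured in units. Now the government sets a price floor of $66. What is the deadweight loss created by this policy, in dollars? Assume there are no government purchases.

Setting quantity demanded equal to quantity supplied, 625 - 7P = 8P - 155, gives P* = 52 and Q* = 261.
The floor of 66 is above the equilibrium price 52, so it binds.
At P = 66: Qd = 625 - 7·66 = 163 and Qs = 8·66 - 155 = 373.
Quantity traded falls to 163. At Q = 163 the demand price is (625 - 163)/7 = 66 and the supply price is (155 + 163)/8 = 39.75.
Deadweight loss = ½ · (66 - 39.75) · (261 - 163) = ½ · 26.25 · 98 = 1286.25.

1286.25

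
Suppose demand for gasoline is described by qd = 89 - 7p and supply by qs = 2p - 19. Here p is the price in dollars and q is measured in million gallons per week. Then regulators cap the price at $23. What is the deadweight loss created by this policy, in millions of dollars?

Equilibrium: 89 - 7p = 2p - 19, so 108 = 9p and p* = 12, q* = 5.
The ceiling of 23 is above the equilibrium price 12, so it is not binding; the market clears at p* = 12, q* = 5.
Since the control does not bind, no trades are prevented and deadweight loss is zero.

0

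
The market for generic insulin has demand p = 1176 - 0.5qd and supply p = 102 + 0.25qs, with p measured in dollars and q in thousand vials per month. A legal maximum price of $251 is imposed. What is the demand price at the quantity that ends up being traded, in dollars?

Rearranging demand gives qd = 2352 - 2p; rearranging supply gives qs = 4p - 408. Equilibrium: 2352 - 2p = 4p - 408, so 2760 = 6p and p* = 460, q* = 1432.
Since 251 < 460, the ceiling is binding.
At p = 251: qd = 2352 - 2·251 = 1850 and qs = 4·251 - 408 = 596.
Only 596 units reach the market. On the demand curve, the marginal buyer's willingness to pay at q = 596 is (2352 - 596)/2 = 878.

878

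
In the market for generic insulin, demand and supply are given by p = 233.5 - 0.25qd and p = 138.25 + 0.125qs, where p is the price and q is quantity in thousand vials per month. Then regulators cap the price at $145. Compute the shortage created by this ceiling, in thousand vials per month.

Rearranging demand gives qd = 934 - 4p; rearranging supply gives qs = 8p - 1106. Equilibrium: 934 - 4p = 8p - 1106, so 2040 = 12p and p* = 170, q* = 254.
The ceiling of 145 is below the equilibrium price 170, so it binds.
At p = 145: qd = 934 - 4·145 = 354 and qs = 8·145 - 1106 = 54.
Shortage = qd - qs = 354 - 54 = 300.

300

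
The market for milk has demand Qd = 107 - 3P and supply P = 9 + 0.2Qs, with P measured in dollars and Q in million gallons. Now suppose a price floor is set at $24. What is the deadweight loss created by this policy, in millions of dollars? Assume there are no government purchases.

60

Rearranging supply gives Qs = 5P - 45. Setting quantity demanded equal to quantity supplied, 107 - 3P = 5P - 45, gives P* = 19 and Q* = 50.
The floor of 24 is above the equilibrium price 19, so it binds.
At P = 24: Qd = 107 - 3·24 = 35 and Qs = 5·24 - 45 = 75.
Quantity traded falls to 35. At Q = 35 the demand price is (107 - 35)/3 = 24 and the supply price is (45 + 35)/5 = 16.
Deadweight loss = ½ · (24 - 16) · (50 - 35) = ½ · 8 · 15 = 60.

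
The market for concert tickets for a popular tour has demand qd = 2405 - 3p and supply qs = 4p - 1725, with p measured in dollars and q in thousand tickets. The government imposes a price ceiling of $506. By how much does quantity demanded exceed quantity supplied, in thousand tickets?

588

In a free market, 2405 - 3p = 4p - 1725 gives the equilibrium p* = 590, q* = 635.
Because the ceiling (506) lies below the market-clearing price, it is binding.
At p = 506: qd = 2405 - 3·506 = 887 and qs = 4·506 - 1725 = 299.
Shortage = qd - qs = 887 - 299 = 588.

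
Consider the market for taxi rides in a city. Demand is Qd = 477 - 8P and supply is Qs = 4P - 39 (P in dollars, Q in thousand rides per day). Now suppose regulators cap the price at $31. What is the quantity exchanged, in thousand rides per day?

85

In a free market, 477 - 8P = 4P - 39 gives the equilibrium P* = 43, Q* = 133.
Because the ceiling (31) lies below the market-clearing price, it is binding.
At P = 31: Qd = 477 - 8·31 = 229 and Qs = 4·31 - 39 = 85.
The quantity actually transacted is the short side, supply: 85.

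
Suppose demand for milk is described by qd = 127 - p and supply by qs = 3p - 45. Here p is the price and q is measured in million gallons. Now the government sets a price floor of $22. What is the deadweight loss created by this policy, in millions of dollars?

In a free market, 127 - p = 3p - 45 gives the equilibrium p* = 43, q* = 84.
The floor of 22 is below the equilibrium price 43, so it is not binding; the market clears at p* = 43, q* = 84.
Since the control does not bind, no trades are prevented and deadweight loss is zero.

0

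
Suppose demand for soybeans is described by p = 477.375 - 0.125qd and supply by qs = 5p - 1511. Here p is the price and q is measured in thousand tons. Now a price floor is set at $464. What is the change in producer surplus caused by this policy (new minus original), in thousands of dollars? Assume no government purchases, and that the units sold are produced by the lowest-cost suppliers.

-12884.4

Rearranging demand gives qd = 3819 - 8p. In a free market, 3819 - 8p = 5p - 1511 gives the equilibrium p* = 410, q* = 539.
The floor of 464 is above the equilibrium price 410, so it binds.
At p = 464: qd = 3819 - 8·464 = 107 and qs = 5·464 - 1511 = 809.
Producer surplus without the control is ½ · (410 - 302.2) · 539 = 29052.1.
With the floor, 107 units are sold at 464. The supply price at q = 107 is 323.6, so PS = ½ · [(464 - 302.2) + (464 - 323.6)] · 107 = 16167.7.
Change in producer surplus = 16167.7 - 29052.1 = -12884.4.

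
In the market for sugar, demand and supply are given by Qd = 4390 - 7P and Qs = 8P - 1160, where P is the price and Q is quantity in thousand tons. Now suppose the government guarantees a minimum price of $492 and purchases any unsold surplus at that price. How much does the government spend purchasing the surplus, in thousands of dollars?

900360

Equilibrium: 4390 - 7P = 8P - 1160, so 5550 = 15P and P* = 370, Q* = 1800.
Because the floor (492) lies above the market-clearing price, it is binding.
At P = 492: Qd = 4390 - 7·492 = 946 and Qs = 8·492 - 1160 = 2776.
Surplus = Qs - Qd = 1830.
Government expenditure = surplus × support price = 1830 × 492 = 900360.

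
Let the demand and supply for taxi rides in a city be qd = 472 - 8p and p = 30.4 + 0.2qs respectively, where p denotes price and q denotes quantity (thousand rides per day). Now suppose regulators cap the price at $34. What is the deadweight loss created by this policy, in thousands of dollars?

Rearranging supply gives qs = 5p - 152. Without the control the market clears where 472 - 8p = 5p - 152, i.e. p* = 48 and q* = 88.
The ceiling of 34 is below the equilibrium price 48, so it binds.
At p = 34: qd = 472 - 8·34 = 200 and qs = 5·34 - 152 = 18.
Quantity traded falls to 18. At q = 18 the demand price is (472 - 18)/8 = 56.75 and the supply price is (152 + 18)/5 = 34.
Deadweight loss = ½ · (56.75 - 34) · (88 - 18) = ½ · 22.75 · 70 = 796.25.

796.25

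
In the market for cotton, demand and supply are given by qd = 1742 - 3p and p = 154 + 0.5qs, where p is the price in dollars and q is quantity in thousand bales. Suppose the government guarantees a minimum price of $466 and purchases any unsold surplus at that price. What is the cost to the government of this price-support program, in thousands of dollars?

Rearranging supply gives qs = 2p - 308. Setting quantity demanded equal to quantity supplied, 1742 - 3p = 2p - 308, gives p* = 410 and q* = 512.
Since 466 > 410, the floor is binding.
At p = 466: qd = 1742 - 3·466 = 344 and qs = 2·466 - 308 = 624.
Surplus = qs - qd = 280.
Government expenditure = surplus × support price = 280 × 466 = 130480.

130480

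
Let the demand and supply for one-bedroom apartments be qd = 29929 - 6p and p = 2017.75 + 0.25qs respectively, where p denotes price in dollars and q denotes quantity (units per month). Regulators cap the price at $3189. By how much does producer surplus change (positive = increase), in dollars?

Rearranging supply gives qs = 4p - 8071. Setting quantity demanded equal to quantity supplied, 29929 - 6p = 4p - 8071, gives p* = 3800 and q* = 7129.
Since 3189 < 3800, the ceiling is binding.
At p = 3189: qd = 29929 - 6·3189 = 10795 and qs = 4·3189 - 8071 = 4685.
Producer surplus without the control is ½ · (3800 - 2017.75) · 7129 = 6352830.125.
With the ceiling, producers sell 4685 units at 3189, so PS = ½ · (3189 - 2017.75) · 4685 = 2743653.125.
Change in producer surplus = 2743653.125 - 6352830.125 = -3609177.

-3609177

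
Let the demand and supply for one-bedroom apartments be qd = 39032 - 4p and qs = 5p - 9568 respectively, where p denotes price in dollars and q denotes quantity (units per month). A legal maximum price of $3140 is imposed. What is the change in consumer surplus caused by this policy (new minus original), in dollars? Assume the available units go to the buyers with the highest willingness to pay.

Equilibrium: 39032 - 4p = 5p - 9568, so 48600 = 9p and p* = 5400, q* = 17432.
The ceiling of 3140 is below the equilibrium price 5400, so it binds.
At p = 3140: qd = 39032 - 4·3140 = 26472 and qs = 5·3140 - 9568 = 6132.
Consumer surplus without the control is ½ · (9758 - 5400) · 17432 = 37984328.
With the ceiling, 6132 units are sold at 3140 (assume they go to the highest-value buyers). The demand price at q = 6132 is 8225, so CS = ½ · [(9758 - 3140) + (8225 - 3140)] · 6132 = 35881398.
Change in consumer surplus = 35881398 - 37984328 = -2102930.

-2102930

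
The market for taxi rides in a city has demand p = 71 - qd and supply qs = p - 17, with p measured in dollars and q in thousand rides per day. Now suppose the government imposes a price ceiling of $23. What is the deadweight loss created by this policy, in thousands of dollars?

Rearranging demand gives qd = 71 - p. Without the control the market clears where 71 - p = p - 17, i.e. p* = 44 and q* = 27.
Because the ceiling (23) lies below the market-clearing price, it is binding.
At p = 23: qd = 71 - 23 = 48 and qs = 23 - 17 = 6.
Quantity traded falls to 6. At q = 6 the demand price is 71 - 6 = 65 and the supply price is 17 + 6 = 23.
Deadweight loss = ½ · (65 - 23) · (27 - 6) = ½ · 42 · 21 = 441.

441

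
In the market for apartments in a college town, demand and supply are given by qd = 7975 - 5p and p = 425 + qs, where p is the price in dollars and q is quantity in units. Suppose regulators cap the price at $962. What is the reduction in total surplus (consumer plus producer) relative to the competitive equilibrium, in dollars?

Rearranging supply gives qs = p - 425. Setting quantity demanded equal to quantity supplied, 7975 - 5p = p - 425, gives p* = 1400 and q* = 975.
Since 962 < 1400, the ceiling is binding.
At p = 962: qd = 7975 - 5·962 = 3165 and qs = 962 - 425 = 537.
Quantity traded falls to 537. At q = 537 the demand price is (7975 - 537)/5 = 1487.6 and the supply price is 425 + 537 = 962.
Deadweight loss = ½ · (1487.6 - 962) · (975 - 537) = ½ · 525.6 · 438 = 115106.4.

115106.4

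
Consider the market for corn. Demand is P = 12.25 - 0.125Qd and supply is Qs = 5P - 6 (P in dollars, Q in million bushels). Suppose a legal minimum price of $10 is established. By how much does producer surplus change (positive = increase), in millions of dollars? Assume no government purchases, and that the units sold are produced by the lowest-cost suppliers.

10.4

Rearranging demand gives Qd = 98 - 8P. In a free market, 98 - 8P = 5P - 6 gives the equilibrium P* = 8, Q* = 34.
Because the floor (10) lies above the market-clearing price, it is binding.
At P = 10: Qd = 98 - 8·10 = 18 and Qs = 5·10 - 6 = 44.
Producer surplus without the control is ½ · (8 - 1.2) · 34 = 115.6.
With the floor, 18 units are sold at 10. The supply price at Q = 18 is 4.8, so PS = ½ · [(10 - 1.2) + (10 - 4.8)] · 18 = 126.
Change in producer surplus = 126 - 115.6 = 10.4.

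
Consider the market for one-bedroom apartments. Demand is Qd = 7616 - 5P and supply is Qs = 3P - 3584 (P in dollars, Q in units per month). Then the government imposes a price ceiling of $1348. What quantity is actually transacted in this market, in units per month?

Without the control the market clears where 7616 - 5P = 3P - 3584, i.e. P* = 1400 and Q* = 616.
Since 1348 < 1400, the ceiling is binding.
At P = 1348: Qd = 7616 - 5·1348 = 876 and Qs = 3·1348 - 3584 = 460.
The quantity actually transacted is the short side, supply: 460.

460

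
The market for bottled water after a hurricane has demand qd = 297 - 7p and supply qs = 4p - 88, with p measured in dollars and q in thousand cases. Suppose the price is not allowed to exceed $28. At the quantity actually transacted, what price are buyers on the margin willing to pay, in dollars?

39

Without the control the market clears where 297 - 7p = 4p - 88, i.e. p* = 35 and q* = 52.
Since 28 < 35, the ceiling is binding.
At p = 28: qd = 297 - 7·28 = 101 and qs = 4·28 - 88 = 24.
Only 24 units reach the market. On the demand curve, the marginal buyer's willingness to pay at q = 24 is (297 - 24)/7 = 39.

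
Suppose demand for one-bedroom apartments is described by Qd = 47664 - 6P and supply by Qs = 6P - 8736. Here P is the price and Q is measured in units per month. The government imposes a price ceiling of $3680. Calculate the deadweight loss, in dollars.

Equilibrium: 47664 - 6P = 6P - 8736, so 56400 = 12P and P* = 4700, Q* = 19464.
Since 3680 < 4700, the ceiling is binding.
At P = 3680: Qd = 47664 - 6·3680 = 25584 and Qs = 6·3680 - 8736 = 13344.
Quantity traded falls to 13344. At Q = 13344 the demand price is (47664 - 13344)/6 = 5720 and the supply price is (8736 + 13344)/6 = 3680.
Deadweight loss = ½ · (5720 - 3680) · (19464 - 13344) = ½ · 2040 · 6120 = 6242400.

6242400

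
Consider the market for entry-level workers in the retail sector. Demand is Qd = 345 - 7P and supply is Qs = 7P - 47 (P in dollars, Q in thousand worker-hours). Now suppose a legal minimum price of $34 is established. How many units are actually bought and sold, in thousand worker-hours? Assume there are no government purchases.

Equilibrium: 345 - 7P = 7P - 47, so 392 = 14P and P* = 28, Q* = 149.
The floor of 34 is above the equilibrium price 28, so it binds.
At P = 34: Qd = 345 - 7·34 = 107 and Qs = 7·34 - 47 = 191.
The quantity actually transacted is the short side, demand: 107.

107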